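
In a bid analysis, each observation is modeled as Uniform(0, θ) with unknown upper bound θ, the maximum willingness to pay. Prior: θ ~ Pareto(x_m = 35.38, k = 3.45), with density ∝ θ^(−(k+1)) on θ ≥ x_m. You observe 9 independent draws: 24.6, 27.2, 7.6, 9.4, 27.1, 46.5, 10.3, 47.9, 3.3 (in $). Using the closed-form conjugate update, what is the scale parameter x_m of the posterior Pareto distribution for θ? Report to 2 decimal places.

47.90

A Pareto(scale x_m, shape k) prior on the upper bound θ of Uniform(0, θ) is conjugate: posterior is Pareto(max(x_m, max xᵢ), k + n).
Sample maximum = 47.9; prior scale x_m = 35.38 → posterior scale = max = 47.90.
Posterior shape = 3.45 + 9 = 12.45.
Posterior scale x_m = 47.90.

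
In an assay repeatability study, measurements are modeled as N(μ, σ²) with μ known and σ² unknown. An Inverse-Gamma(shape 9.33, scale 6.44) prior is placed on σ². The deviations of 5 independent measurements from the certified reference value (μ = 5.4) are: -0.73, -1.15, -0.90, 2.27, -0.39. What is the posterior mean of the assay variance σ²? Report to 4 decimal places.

With known mean μ and an Inverse-Gamma(α, β) prior on σ², the Normal likelihood is conjugate: posterior is Inv-Gamma(α + n/2, β + Σ(xᵢ−μ)²/2).
Σ(xᵢ−μ)² = (-0.73)² + (-1.15)² + (-0.90)² + (2.27)² + (-0.39)² = 7.9704.
Posterior: Inv-Gamma(9.33 + 5/2, 6.44 + 7.9704/2) = Inv-Gamma(11.83, 10.42520).
E[σ²|data] = β/(α−1) = 10.42520/10.83 = 0.9626.

0.9626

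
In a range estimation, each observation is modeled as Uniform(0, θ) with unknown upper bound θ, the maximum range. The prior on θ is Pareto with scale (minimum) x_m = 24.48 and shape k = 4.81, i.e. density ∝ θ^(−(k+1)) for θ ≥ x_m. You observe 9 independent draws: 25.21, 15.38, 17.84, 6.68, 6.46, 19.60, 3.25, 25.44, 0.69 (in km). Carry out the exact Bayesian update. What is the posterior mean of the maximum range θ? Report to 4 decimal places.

A Pareto(scale x_m, shape k) prior on the upper bound θ of Uniform(0, θ) is conjugate: posterior is Pareto(max(x_m, max xᵢ), k + n).
Sample maximum = 25.44; prior scale x_m = 24.48 → posterior scale = max = 25.44.
Posterior shape = 4.81 + 9 = 13.81.
E[θ|data] = k·x_m/(k−1) = 13.81·25.44/12.81 = 27.4259.

27.4259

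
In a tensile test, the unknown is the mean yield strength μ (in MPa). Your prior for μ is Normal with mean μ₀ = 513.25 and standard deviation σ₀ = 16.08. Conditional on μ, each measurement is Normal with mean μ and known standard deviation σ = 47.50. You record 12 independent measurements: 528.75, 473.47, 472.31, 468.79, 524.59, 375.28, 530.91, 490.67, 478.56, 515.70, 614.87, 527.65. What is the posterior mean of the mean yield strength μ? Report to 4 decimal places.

505.6533

For Normal data with known variance σ², a Normal(μ₀, σ₀²) prior on μ is conjugate. Posterior precision = 1/σ₀² + n/σ²; posterior mean is the precision-weighted average of μ₀ and x̄.
Σxᵢ = 528.75 + 473.47 + 472.31 + 468.79 + 524.59 + 375.28 + 530.91 + 490.67 + 478.56 + 515.70 + 614.87 + 527.65 = 6001.55, so n·x̄ = 6001.55.
σ₀² = 16.08² = 258.5664, σ² = 47.50² = 2256.25; σ² + n·σ₀² = 2256.25 + 12·258.5664 = 5359.0468.
Posterior mean = (μ₀/σ₀² + n·x̄/σ²)/(1/σ₀² + n/σ²) = (σ²·μ₀ + σ₀²·n·x̄)/(σ² + n·σ₀²) = (2256.25·513.25 + 258.5664·6001.55)/5359.0468 = 2709819.49042/5359.0468 = 505.6533.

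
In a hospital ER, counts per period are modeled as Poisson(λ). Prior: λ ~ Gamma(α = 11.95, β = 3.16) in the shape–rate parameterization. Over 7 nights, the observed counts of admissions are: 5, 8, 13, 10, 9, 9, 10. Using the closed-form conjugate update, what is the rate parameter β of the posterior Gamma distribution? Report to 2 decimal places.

With a Gamma(shape α, rate β) prior, the Poisson likelihood is conjugate: the posterior is Gamma(α + ΣXᵢ, β + n).
Sum of counts S = 64 over n = 7 nights.
Posterior: Gamma(α+S, β+n) = Gamma(11.95+64, 3.16+7) = Gamma(75.95, 10.16).
Posterior β = 10.16.

10.16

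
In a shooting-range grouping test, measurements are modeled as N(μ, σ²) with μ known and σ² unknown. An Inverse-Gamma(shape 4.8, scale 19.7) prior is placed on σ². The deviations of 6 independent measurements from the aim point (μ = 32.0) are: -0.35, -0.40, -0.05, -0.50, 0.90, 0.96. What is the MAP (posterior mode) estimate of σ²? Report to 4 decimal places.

2.3674

With known mean μ and an Inverse-Gamma(α, β) prior on σ², the Normal likelihood is conjugate: posterior is Inv-Gamma(α + n/2, β + Σ(xᵢ−μ)²/2).
Σ(xᵢ−μ)² = (-0.35)² + (-0.40)² + (-0.05)² + (-0.50)² + (0.90)² + (0.96)² = 2.2666.
Posterior: Inv-Gamma(4.8 + 6/2, 19.7 + 2.2666/2) = Inv-Gamma(7.80, 20.83330).
Mode = β/(α+1) = 20.83330/8.80 = 2.3674.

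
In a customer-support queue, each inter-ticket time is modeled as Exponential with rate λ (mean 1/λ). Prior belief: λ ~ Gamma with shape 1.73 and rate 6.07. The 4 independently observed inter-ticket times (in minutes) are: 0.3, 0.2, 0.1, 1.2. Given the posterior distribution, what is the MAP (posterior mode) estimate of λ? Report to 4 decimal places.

0.6010

With a Gamma(shape α, rate β) prior on the exponential rate λ, the posterior after n observations with total T = Σxᵢ is Gamma(α+n, β+T).
Sum of observations T = 1.8 minutes; n = 4.
Posterior: Gamma(1.73+4, 6.07+1.8) = Gamma(5.73, 7.87).
Mode = (α−1)/β = 0.6010.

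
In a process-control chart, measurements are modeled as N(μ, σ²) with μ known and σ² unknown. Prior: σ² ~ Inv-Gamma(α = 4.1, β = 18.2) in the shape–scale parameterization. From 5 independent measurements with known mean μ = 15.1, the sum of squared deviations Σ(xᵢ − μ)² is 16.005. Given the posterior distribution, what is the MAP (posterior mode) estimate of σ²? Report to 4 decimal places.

With known mean μ and an Inverse-Gamma(α, β) prior on σ², the Normal likelihood is conjugate: posterior is Inv-Gamma(α + n/2, β + Σ(xᵢ−μ)²/2).
Posterior: Inv-Gamma(4.1 + 5/2, 18.2 + 16.005/2) = Inv-Gamma(6.60, 26.2025).
Mode = β/(α+1) = 26.2025/7.60 = 3.4477.

3.4477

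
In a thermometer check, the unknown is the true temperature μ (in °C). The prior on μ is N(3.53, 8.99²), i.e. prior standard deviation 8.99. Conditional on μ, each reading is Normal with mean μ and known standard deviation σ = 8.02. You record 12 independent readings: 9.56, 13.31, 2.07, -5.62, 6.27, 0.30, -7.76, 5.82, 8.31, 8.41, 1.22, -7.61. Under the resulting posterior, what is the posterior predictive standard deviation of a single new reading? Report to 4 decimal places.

8.3275

For Normal data with known variance σ², a Normal(μ₀, σ₀²) prior on μ is conjugate. Posterior precision = 1/σ₀² + n/σ²; posterior mean is the precision-weighted average of μ₀ and x̄.
σ₀² = 8.99² = 80.8201, σ² = 8.02² = 64.3204; σ² + n·σ₀² = 64.3204 + 12·80.8201 = 1034.1616.
Posterior precision = 1/σ₀² + n/σ² = 1/80.8201 + 12/64.3204 = (σ² + n·σ₀²)/(σ₀²σ²) = 1034.1616/(80.8201·64.3204); posterior variance σₙ² = σ₀²σ²/(σ² + n·σ₀²) = 80.8201·64.3204/1034.1616 = 5.026662.
Predictive variance for one new observation = σₙ² + σ² = 80.8201·64.3204/1034.1616 + 64.3204 = σ²·(σ₀² + 1034.1616)/1034.1616 = 64.3204·1114.9817/1034.1616 = 69.347062; SD = √(64.3204·1114.9817/1034.1616) = 8.3275.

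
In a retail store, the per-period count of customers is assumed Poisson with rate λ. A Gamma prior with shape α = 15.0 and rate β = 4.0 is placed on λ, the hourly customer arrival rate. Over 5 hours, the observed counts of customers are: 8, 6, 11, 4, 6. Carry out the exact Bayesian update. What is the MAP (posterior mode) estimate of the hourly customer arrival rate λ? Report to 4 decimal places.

With a Gamma(shape α, rate β) prior, the Poisson likelihood is conjugate: the posterior is Gamma(α + ΣXᵢ, β + n).
Sum of counts S = 35 over n = 5 hours.
Posterior: Gamma(α+S, β+n) = Gamma(15.0+35, 4.0+5) = Gamma(50.0, 9.0).
Mode of Gamma(α,β) for α≥1 is (α−1)/β = 49.0/9.0 = 5.4444.

5.4444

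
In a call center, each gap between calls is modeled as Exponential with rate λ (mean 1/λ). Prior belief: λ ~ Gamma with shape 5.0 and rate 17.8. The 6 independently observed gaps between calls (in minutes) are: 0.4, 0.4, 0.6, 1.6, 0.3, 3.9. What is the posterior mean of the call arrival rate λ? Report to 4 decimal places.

0.4400

With a Gamma(shape α, rate β) prior on the exponential rate λ, the posterior after n observations with total T = Σxᵢ is Gamma(α+n, β+T).
Sum of observations T = 7.2 minutes; n = 6.
Posterior: Gamma(5.0+6, 17.8+7.2) = Gamma(11.0, 25.0).
Posterior mean of λ = α/β = 11.0/25.0 = 0.4400.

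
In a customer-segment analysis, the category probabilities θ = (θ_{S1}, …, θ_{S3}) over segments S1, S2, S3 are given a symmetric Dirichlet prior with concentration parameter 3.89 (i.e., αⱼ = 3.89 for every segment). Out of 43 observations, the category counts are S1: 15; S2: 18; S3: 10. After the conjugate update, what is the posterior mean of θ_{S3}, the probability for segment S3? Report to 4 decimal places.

0.2541

The Dirichlet prior is conjugate to the Multinomial likelihood: each posterior αⱼ = prior αⱼ + observed count nⱼ.
Posterior concentration: (18.89, 21.89, 13.89), total = 54.67.
E[θ_{S3}|data] = α_{S3}/Σα = 13.89/54.67 = 0.2541.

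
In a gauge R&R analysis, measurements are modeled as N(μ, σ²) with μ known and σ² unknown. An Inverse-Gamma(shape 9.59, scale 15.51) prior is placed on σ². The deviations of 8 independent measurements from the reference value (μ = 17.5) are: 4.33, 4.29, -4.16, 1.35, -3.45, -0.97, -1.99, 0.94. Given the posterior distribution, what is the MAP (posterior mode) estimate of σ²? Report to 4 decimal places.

With known mean μ and an Inverse-Gamma(α, β) prior on σ², the Normal likelihood is conjugate: posterior is Inv-Gamma(α + n/2, β + Σ(xᵢ−μ)²/2).
Σ(xᵢ−μ)² = (4.33)² + (4.29)² + (-4.16)² + (1.35)² + (-3.45)² + (-0.97)² + (-1.99)² + (0.94)² = 73.9682.
Posterior: Inv-Gamma(9.59 + 8/2, 15.51 + 73.9682/2) = Inv-Gamma(13.59, 52.49410).
Mode = β/(α+1) = 52.49410/14.59 = 3.5980.

3.5980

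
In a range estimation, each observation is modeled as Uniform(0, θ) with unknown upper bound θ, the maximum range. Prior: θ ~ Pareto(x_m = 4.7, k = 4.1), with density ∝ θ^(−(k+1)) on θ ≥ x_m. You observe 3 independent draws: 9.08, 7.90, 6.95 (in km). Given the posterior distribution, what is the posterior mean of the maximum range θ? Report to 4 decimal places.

10.5685

A Pareto(scale x_m, shape k) prior on the upper bound θ of Uniform(0, θ) is conjugate: posterior is Pareto(max(x_m, max xᵢ), k + n).
Sample maximum = 9.08; prior scale x_m = 4.7 → posterior scale = max = 9.08.
Posterior shape = 4.1 + 3 = 7.1.
E[θ|data] = k·x_m/(k−1) = 7.1·9.08/6.1 = 10.5685.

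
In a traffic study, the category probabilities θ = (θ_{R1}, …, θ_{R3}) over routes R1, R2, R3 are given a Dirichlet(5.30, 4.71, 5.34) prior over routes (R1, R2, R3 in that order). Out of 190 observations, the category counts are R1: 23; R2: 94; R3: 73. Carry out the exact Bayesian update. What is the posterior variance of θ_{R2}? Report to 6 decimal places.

0.001210

The Dirichlet prior is conjugate to the Multinomial likelihood: each posterior αⱼ = prior αⱼ + observed count nⱼ.
Posterior concentration: (28.30, 98.71, 78.34), total = 205.35.
Var[θ_j] = α_j(Σα−α_j)/((Σα)²(Σα+1)) = 98.71·106.64/(205.35²·206.35) = 0.001210.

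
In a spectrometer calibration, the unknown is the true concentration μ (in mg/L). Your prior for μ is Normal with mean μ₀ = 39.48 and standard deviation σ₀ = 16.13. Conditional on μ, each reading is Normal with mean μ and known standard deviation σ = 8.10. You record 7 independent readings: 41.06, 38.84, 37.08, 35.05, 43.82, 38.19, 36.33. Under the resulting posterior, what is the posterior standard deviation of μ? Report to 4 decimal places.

3.0078

For Normal data with known variance σ², a Normal(μ₀, σ₀²) prior on μ is conjugate. Posterior precision = 1/σ₀² + n/σ²; posterior mean is the precision-weighted average of μ₀ and x̄.
σ₀² = 16.13² = 260.1769, σ² = 8.10² = 65.61; σ² + n·σ₀² = 65.61 + 7·260.1769 = 1886.8483.
Posterior precision = 1/σ₀² + n/σ² = 1/260.1769 + 7/65.61 = (σ² + n·σ₀²)/(σ₀²σ²) = 1886.8483/(260.1769·65.61); posterior variance σₙ² = σ₀²σ²/(σ² + n·σ₀²) = 260.1769·65.61/1886.8483 = 9.046942.
Posterior SD = √σₙ² = √(260.1769·65.61/1886.8483) = 3.0078.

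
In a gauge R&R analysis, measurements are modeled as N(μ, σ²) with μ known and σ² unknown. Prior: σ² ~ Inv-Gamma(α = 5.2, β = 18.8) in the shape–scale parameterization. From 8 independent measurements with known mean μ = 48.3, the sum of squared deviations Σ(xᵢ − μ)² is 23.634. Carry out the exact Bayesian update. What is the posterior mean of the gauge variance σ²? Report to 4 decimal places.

3.7338

With known mean μ and an Inverse-Gamma(α, β) prior on σ², the Normal likelihood is conjugate: posterior is Inv-Gamma(α + n/2, β + Σ(xᵢ−μ)²/2).
Posterior: Inv-Gamma(5.2 + 8/2, 18.8 + 23.634/2) = Inv-Gamma(9.20, 30.6170).
E[σ²|data] = β/(α−1) = 30.6170/8.20 = 3.7338.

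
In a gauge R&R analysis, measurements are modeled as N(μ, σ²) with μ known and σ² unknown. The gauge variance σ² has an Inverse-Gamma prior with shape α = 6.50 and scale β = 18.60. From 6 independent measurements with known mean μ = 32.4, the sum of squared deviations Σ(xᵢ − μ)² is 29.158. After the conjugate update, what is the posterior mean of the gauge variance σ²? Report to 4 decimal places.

3.9034

With known mean μ and an Inverse-Gamma(α, β) prior on σ², the Normal likelihood is conjugate: posterior is Inv-Gamma(α + n/2, β + Σ(xᵢ−μ)²/2).
Posterior: Inv-Gamma(6.50 + 6/2, 18.60 + 29.158/2) = Inv-Gamma(9.50, 33.1790).
E[σ²|data] = β/(α−1) = 33.1790/8.50 = 3.9034.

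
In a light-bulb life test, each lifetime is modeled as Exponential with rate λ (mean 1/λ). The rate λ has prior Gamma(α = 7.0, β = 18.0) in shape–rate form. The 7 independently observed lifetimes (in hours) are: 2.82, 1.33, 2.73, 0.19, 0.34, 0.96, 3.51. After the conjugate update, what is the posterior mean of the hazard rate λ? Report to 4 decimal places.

With a Gamma(shape α, rate β) prior on the exponential rate λ, the posterior after n observations with total T = Σxᵢ is Gamma(α+n, β+T).
Sum of observations T = 11.88 hours; n = 7.
Posterior: Gamma(7.0+7, 18.0+11.88) = Gamma(14.0, 29.88).
Posterior mean of λ = α/β = 14.0/29.88 = 0.4685.

0.4685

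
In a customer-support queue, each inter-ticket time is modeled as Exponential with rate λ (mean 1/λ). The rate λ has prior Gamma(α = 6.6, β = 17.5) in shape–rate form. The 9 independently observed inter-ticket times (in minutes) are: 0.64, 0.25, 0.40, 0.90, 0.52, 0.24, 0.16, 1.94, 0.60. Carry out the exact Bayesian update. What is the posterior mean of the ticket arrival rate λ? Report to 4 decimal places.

0.6739

With a Gamma(shape α, rate β) prior on the exponential rate λ, the posterior after n observations with total T = Σxᵢ is Gamma(α+n, β+T).
Sum of observations T = 5.65 minutes; n = 9.
Posterior: Gamma(6.6+9, 17.5+5.65) = Gamma(15.6, 23.15).
Posterior mean of λ = α/β = 15.6/23.15 = 0.6739.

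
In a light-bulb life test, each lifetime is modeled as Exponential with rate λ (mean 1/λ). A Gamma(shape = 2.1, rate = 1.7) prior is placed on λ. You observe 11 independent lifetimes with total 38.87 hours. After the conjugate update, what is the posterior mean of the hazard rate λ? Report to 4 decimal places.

0.3229

With a Gamma(shape α, rate β) prior on the exponential rate λ, the posterior after n observations with total T = Σxᵢ is Gamma(α+n, β+T).
Posterior: Gamma(2.1+11, 1.7+38.87) = Gamma(13.1, 40.57).
Posterior mean of λ = α/β = 13.1/40.57 = 0.3229.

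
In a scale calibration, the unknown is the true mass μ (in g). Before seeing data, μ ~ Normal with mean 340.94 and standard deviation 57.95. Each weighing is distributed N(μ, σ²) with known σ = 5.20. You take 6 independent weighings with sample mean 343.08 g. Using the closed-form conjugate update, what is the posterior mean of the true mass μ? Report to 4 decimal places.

For Normal data with known variance σ², a Normal(μ₀, σ₀²) prior on μ is conjugate. Posterior precision = 1/σ₀² + n/σ²; posterior mean is the precision-weighted average of μ₀ and x̄.
n·x̄ = 6·343.08 = 2058.48.
σ₀² = 57.95² = 3358.2025, σ² = 5.20² = 27.04; σ² + n·σ₀² = 27.04 + 6·3358.2025 = 20176.255.
Posterior mean = (μ₀/σ₀² + n·x̄/σ²)/(1/σ₀² + n/σ²) = (σ²·μ₀ + σ₀²·n·x̄)/(σ² + n·σ₀²) = (27.04·340.94 + 3358.2025·2058.48)/20176.255 = 6922011.6998/20176.255 = 343.0771.

343.0771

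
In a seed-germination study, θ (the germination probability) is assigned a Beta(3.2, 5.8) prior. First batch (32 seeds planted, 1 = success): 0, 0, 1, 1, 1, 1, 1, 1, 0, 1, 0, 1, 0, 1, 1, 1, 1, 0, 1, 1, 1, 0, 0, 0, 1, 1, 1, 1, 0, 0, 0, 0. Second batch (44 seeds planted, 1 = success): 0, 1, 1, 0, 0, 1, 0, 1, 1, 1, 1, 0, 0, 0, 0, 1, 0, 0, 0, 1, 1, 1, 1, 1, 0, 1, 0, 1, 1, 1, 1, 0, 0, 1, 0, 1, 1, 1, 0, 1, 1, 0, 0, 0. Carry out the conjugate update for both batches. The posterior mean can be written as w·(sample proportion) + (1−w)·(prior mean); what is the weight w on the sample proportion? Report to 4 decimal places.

The Beta prior is conjugate to a Binomial/Bernoulli likelihood; the update adds successes to α and failures to β.
Total number of seeds planted: n = 32 + 44 = 76.
Posterior mean = (α₀+k)/(α₀+β₀+n) = [n/(α₀+β₀+n)]·(k/n) + [(α₀+β₀)/(α₀+β₀+n)]·α₀/(α₀+β₀), so only n and the prior enter the weight.
The weight on the data is w = n/(α₀+β₀+n) = 76/(3.2+5.8+76) = 76/85.0 = 0.8941.

0.8941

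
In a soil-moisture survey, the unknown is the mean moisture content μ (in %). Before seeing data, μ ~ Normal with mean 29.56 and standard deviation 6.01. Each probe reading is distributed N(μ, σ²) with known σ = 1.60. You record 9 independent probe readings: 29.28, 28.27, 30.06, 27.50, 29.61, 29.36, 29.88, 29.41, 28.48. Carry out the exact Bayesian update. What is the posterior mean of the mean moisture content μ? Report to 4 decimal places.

29.0981

For Normal data with known variance σ², a Normal(μ₀, σ₀²) prior on μ is conjugate. Posterior precision = 1/σ₀² + n/σ²; posterior mean is the precision-weighted average of μ₀ and x̄.
Σxᵢ = 29.28 + 28.27 + 30.06 + 27.50 + 29.61 + 29.36 + 29.88 + 29.41 + 28.48 = 261.85, so n·x̄ = 261.85.
σ₀² = 6.01² = 36.1201, σ² = 1.60² = 2.56; σ² + n·σ₀² = 2.56 + 9·36.1201 = 327.6409.
Posterior mean = (μ₀/σ₀² + n·x̄/σ²)/(1/σ₀² + n/σ²) = (σ²·μ₀ + σ₀²·n·x̄)/(σ² + n·σ₀²) = (2.56·29.56 + 36.1201·261.85)/327.6409 = 9533.721785/327.6409 = 29.0981.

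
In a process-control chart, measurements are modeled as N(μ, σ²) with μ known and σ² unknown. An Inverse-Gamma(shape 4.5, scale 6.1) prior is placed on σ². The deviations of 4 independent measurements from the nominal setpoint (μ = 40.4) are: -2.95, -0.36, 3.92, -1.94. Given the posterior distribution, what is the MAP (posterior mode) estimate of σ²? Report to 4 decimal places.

2.6775

With known mean μ and an Inverse-Gamma(α, β) prior on σ², the Normal likelihood is conjugate: posterior is Inv-Gamma(α + n/2, β + Σ(xᵢ−μ)²/2).
Σ(xᵢ−μ)² = (-2.95)² + (-0.36)² + (3.92)² + (-1.94)² = 27.9621.
Posterior: Inv-Gamma(4.5 + 4/2, 6.1 + 27.9621/2) = Inv-Gamma(6.50, 20.08105).
Mode = β/(α+1) = 20.08105/7.50 = 2.6775.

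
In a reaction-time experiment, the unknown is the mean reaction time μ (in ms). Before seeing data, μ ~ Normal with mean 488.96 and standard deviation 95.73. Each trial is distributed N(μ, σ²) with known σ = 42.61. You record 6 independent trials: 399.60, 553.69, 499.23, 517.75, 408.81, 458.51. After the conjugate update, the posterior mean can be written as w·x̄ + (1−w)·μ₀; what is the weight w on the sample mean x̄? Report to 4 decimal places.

0.9680

For Normal data with known variance σ², a Normal(μ₀, σ₀²) prior on μ is conjugate. Posterior precision = 1/σ₀² + n/σ²; posterior mean is the precision-weighted average of μ₀ and x̄.
σ₀² = 95.73² = 9164.2329, σ² = 42.61² = 1815.6121. Prior precision 1/σ₀² = 1/9164.2329; data precision n/σ² = 6/1815.6121.
w = (n/σ²)/(1/σ₀² + n/σ²) = n·σ₀²/(σ² + n·σ₀²) = 6·9164.2329/(1815.6121 + 6·9164.2329) = 54985.3974/56801.0095 = 0.9680.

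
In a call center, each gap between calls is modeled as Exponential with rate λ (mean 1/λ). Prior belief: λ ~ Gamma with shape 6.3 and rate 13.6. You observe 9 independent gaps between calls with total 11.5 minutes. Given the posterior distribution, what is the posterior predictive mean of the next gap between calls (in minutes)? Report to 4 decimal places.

With a Gamma(shape α, rate β) prior on the exponential rate λ, the posterior after n observations with total T = Σxᵢ is Gamma(α+n, β+T).
Posterior: Gamma(6.3+9, 13.6+11.5) = Gamma(15.3, 25.1).
The predictive distribution for the next observation is Lomax; its mean is β/(α−1) = 25.1/14.3 = 1.7552.

1.7552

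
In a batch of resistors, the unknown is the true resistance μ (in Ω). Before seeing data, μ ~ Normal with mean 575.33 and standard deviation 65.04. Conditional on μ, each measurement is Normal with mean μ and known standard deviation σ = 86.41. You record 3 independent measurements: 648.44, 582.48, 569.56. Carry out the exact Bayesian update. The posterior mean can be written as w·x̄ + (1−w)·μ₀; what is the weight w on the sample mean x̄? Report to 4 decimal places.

0.6296

For Normal data with known variance σ², a Normal(μ₀, σ₀²) prior on μ is conjugate. Posterior precision = 1/σ₀² + n/σ²; posterior mean is the precision-weighted average of μ₀ and x̄.
σ₀² = 65.04² = 4230.2016, σ² = 86.41² = 7466.6881. Prior precision 1/σ₀² = 1/4230.2016; data precision n/σ² = 3/7466.6881.
w = (n/σ²)/(1/σ₀² + n/σ²) = n·σ₀²/(σ² + n·σ₀²) = 3·4230.2016/(7466.6881 + 3·4230.2016) = 12690.6048/20157.2929 = 0.6296.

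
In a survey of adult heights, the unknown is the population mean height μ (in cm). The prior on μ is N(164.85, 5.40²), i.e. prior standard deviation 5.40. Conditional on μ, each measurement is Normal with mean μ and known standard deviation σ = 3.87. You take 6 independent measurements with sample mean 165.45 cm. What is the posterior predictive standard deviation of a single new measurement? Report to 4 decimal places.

For Normal data with known variance σ², a Normal(μ₀, σ₀²) prior on μ is conjugate. Posterior precision = 1/σ₀² + n/σ²; posterior mean is the precision-weighted average of μ₀ and x̄.
σ₀² = 5.40² = 29.16, σ² = 3.87² = 14.9769; σ² + n·σ₀² = 14.9769 + 6·29.16 = 189.9369.
Posterior precision = 1/σ₀² + n/σ² = 1/29.16 + 6/14.9769 = (σ² + n·σ₀²)/(σ₀²σ²) = 189.9369/(29.16·14.9769); posterior variance σₙ² = σ₀²σ²/(σ² + n·σ₀²) = 29.16·14.9769/189.9369 = 2.299324.
Predictive variance for one new observation = σₙ² + σ² = 29.16·14.9769/189.9369 + 14.9769 = σ²·(σ₀² + 189.9369)/189.9369 = 14.9769·219.0969/189.9369 = 17.276224; SD = √(14.9769·219.0969/189.9369) = 4.1565.

4.1565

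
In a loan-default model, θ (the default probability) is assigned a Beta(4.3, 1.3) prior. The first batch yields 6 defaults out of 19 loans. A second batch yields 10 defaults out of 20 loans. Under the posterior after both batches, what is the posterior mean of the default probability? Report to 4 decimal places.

The Beta prior is conjugate to a Binomial/Bernoulli likelihood; the update adds successes to α and failures to β.
After batch 1: Beta(4.3+6, 1.3+13) = Beta(10.3, 14.3).
After batch 2: Beta(10.3+10, 14.3+10) = Beta(20.3, 24.3).
Posterior mean = α/(α+β) = 20.3/44.6 = 0.4552.

0.4552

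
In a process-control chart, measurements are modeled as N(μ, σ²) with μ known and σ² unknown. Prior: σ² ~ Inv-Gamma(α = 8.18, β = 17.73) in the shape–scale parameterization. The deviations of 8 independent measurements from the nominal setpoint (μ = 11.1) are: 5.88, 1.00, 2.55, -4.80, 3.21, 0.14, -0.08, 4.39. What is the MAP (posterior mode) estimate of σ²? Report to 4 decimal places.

4.9385

With known mean μ and an Inverse-Gamma(α, β) prior on σ², the Normal likelihood is conjugate: posterior is Inv-Gamma(α + n/2, β + Σ(xᵢ−μ)²/2).
Σ(xᵢ−μ)² = (5.88)² + (1.00)² + (2.55)² + (-4.80)² + (3.21)² + (0.14)² + (-0.08)² + (4.39)² = 94.7191.
Posterior: Inv-Gamma(8.18 + 8/2, 17.73 + 94.7191/2) = Inv-Gamma(12.18, 65.08955).
Mode = β/(α+1) = 65.08955/13.18 = 4.9385.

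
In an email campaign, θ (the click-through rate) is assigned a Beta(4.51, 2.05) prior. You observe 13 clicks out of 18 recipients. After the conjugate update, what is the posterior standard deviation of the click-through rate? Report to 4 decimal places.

The Beta prior is conjugate to a Binomial/Bernoulli likelihood; the update adds successes to α and failures to β.
Posterior: Beta(α+k, β+n−k) = Beta(4.51+13, 2.05+5) = Beta(17.51, 7.05).
Var = αβ/((α+β)²(α+β+1)) = 17.51·7.05/(24.56²·25.56) = 0.00800678; SD = √0.00800678 = 0.0895.

0.0895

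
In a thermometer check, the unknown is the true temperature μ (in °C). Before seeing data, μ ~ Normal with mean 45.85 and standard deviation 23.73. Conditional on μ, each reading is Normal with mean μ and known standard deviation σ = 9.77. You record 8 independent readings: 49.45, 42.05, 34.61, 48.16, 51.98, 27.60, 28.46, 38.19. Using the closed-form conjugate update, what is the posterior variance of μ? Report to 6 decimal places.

11.684043

For Normal data with known variance σ², a Normal(μ₀, σ₀²) prior on μ is conjugate. Posterior precision = 1/σ₀² + n/σ²; posterior mean is the precision-weighted average of μ₀ and x̄.
σ₀² = 23.73² = 563.1129, σ² = 9.77² = 95.4529; σ² + n·σ₀² = 95.4529 + 8·563.1129 = 4600.3561.
Posterior precision = 1/σ₀² + n/σ² = 1/563.1129 + 8/95.4529 = (σ² + n·σ₀²)/(σ₀²σ²) = 4600.3561/(563.1129·95.4529); posterior variance σₙ² = σ₀²σ²/(σ² + n·σ₀²) = 563.1129·95.4529/4600.3561 = 11.684043.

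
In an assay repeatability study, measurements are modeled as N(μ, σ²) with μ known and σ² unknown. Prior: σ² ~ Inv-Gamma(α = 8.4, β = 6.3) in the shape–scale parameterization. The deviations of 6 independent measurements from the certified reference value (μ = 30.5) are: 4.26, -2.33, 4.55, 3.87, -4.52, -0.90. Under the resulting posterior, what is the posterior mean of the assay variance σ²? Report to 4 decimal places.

With known mean μ and an Inverse-Gamma(α, β) prior on σ², the Normal likelihood is conjugate: posterior is Inv-Gamma(α + n/2, β + Σ(xᵢ−μ)²/2).
Σ(xᵢ−μ)² = (4.26)² + (-2.33)² + (4.55)² + (3.87)² + (-4.52)² + (-0.90)² = 80.4963.
Posterior: Inv-Gamma(8.4 + 6/2, 6.3 + 80.4963/2) = Inv-Gamma(11.40, 46.54815).
E[σ²|data] = β/(α−1) = 46.54815/10.40 = 4.4758.

4.4758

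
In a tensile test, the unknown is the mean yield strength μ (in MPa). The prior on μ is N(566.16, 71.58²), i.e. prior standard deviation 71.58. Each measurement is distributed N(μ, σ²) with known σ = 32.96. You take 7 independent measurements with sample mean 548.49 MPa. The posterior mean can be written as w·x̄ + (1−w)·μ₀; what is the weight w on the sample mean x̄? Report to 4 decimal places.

For Normal data with known variance σ², a Normal(μ₀, σ₀²) prior on μ is conjugate. Posterior precision = 1/σ₀² + n/σ²; posterior mean is the precision-weighted average of μ₀ and x̄.
σ₀² = 71.58² = 5123.6964, σ² = 32.96² = 1086.3616. Prior precision 1/σ₀² = 1/5123.6964; data precision n/σ² = 7/1086.3616.
w = (n/σ²)/(1/σ₀² + n/σ²) = n·σ₀²/(σ² + n·σ₀²) = 7·5123.6964/(1086.3616 + 7·5123.6964) = 35865.8748/36952.2364 = 0.9706.

0.9706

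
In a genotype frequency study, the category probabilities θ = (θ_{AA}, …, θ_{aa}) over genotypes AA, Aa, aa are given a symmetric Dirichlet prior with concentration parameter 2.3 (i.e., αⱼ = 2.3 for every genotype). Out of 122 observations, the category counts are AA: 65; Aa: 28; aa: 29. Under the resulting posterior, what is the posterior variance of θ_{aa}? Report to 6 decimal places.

0.001415

The Dirichlet prior is conjugate to the Multinomial likelihood: each posterior αⱼ = prior αⱼ + observed count nⱼ.
Posterior concentration: (67.3, 30.3, 31.3), total = 128.9.
Var[θ_j] = α_j(Σα−α_j)/((Σα)²(Σα+1)) = 31.3·97.6/(128.9²·129.9) = 0.001415.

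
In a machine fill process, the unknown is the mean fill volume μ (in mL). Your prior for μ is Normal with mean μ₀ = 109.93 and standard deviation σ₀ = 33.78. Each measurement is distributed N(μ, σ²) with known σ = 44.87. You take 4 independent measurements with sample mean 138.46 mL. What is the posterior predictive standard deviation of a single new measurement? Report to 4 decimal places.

48.6064

For Normal data with known variance σ², a Normal(μ₀, σ₀²) prior on μ is conjugate. Posterior precision = 1/σ₀² + n/σ²; posterior mean is the precision-weighted average of μ₀ and x̄.
σ₀² = 33.78² = 1141.0884, σ² = 44.87² = 2013.3169; σ² + n·σ₀² = 2013.3169 + 4·1141.0884 = 6577.6705.
Posterior precision = 1/σ₀² + n/σ² = 1/1141.0884 + 4/2013.3169 = (σ² + n·σ₀²)/(σ₀²σ²) = 6577.6705/(1141.0884·2013.3169); posterior variance σₙ² = σ₀²σ²/(σ² + n·σ₀²) = 1141.0884·2013.3169/6577.6705 = 349.268417.
Predictive variance for one new observation = σₙ² + σ² = 1141.0884·2013.3169/6577.6705 + 2013.3169 = σ²·(σ₀² + 6577.6705)/6577.6705 = 2013.3169·7718.7589/6577.6705 = 2362.585317; SD = √(2013.3169·7718.7589/6577.6705) = 48.6064.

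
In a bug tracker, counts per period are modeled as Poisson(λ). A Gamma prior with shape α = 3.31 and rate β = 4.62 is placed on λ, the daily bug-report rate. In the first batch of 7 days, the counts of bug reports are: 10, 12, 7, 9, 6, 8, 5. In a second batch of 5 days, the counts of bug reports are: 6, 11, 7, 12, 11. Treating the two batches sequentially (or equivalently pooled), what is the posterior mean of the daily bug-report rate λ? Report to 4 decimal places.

With a Gamma(shape α, rate β) prior, the Poisson likelihood is conjugate: the posterior is Gamma(α + ΣXᵢ, β + n).
Batch 1: sum of counts S = 57 over n = 7 days.
After batch 1: Gamma(α+S, β+n) = Gamma(3.31+57, 4.62+7) = Gamma(60.31, 11.62).
Batch 2: sum of counts S = 47 over n = 5 days.
After batch 2: Gamma(α+S, β+n) = Gamma(60.31+47, 11.62+5) = Gamma(107.31, 16.62).
Posterior mean = α/β = 107.31/16.62 = 6.4567.

6.4567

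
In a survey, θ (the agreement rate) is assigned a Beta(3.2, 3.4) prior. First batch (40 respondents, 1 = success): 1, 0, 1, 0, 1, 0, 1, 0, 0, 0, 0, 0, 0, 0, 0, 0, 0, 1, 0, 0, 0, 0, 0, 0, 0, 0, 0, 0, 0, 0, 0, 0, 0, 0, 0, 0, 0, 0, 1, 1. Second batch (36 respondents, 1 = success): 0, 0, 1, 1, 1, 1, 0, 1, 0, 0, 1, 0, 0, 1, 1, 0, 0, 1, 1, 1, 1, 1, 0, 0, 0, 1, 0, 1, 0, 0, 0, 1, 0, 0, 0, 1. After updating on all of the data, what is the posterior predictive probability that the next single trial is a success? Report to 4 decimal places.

0.3293

The Beta prior is conjugate to a Binomial/Bernoulli likelihood; the update adds successes to α and failures to β.
After batch 1: Beta(3.2+7, 3.4+33) = Beta(10.2, 36.4).
After batch 2: Beta(10.2+17, 36.4+19) = Beta(27.2, 55.4).
For a single future Bernoulli trial, P(success | data) = α/(α+β) = 0.3293.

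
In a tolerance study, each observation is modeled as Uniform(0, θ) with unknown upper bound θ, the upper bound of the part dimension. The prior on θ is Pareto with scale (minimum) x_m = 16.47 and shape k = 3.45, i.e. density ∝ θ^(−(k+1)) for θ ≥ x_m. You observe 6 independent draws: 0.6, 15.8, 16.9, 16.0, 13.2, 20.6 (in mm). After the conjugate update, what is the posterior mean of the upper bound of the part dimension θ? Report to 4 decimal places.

23.0379

A Pareto(scale x_m, shape k) prior on the upper bound θ of Uniform(0, θ) is conjugate: posterior is Pareto(max(x_m, max xᵢ), k + n).
Sample maximum = 20.6; prior scale x_m = 16.47 → posterior scale = max = 20.60.
Posterior shape = 3.45 + 6 = 9.45.
E[θ|data] = k·x_m/(k−1) = 9.45·20.60/8.45 = 23.0379.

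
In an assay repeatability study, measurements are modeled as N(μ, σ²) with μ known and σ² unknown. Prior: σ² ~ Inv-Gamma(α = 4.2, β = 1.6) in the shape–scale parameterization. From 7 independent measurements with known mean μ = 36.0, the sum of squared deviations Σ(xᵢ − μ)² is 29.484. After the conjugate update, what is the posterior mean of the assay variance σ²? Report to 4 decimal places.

With known mean μ and an Inverse-Gamma(α, β) prior on σ², the Normal likelihood is conjugate: posterior is Inv-Gamma(α + n/2, β + Σ(xᵢ−μ)²/2).
Posterior: Inv-Gamma(4.2 + 7/2, 1.6 + 29.484/2) = Inv-Gamma(7.70, 16.3420).
E[σ²|data] = β/(α−1) = 16.3420/6.70 = 2.4391.

2.4391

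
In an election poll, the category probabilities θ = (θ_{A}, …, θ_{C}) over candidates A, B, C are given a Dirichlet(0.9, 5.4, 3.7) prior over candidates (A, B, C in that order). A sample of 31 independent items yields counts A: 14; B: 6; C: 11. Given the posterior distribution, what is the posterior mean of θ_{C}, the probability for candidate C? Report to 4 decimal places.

0.3585

The Dirichlet prior is conjugate to the Multinomial likelihood: each posterior αⱼ = prior αⱼ + observed count nⱼ.
Posterior concentration: (14.9, 11.4, 14.7), total = 41.0.
E[θ_{C}|data] = α_{C}/Σα = 14.7/41.0 = 0.3585.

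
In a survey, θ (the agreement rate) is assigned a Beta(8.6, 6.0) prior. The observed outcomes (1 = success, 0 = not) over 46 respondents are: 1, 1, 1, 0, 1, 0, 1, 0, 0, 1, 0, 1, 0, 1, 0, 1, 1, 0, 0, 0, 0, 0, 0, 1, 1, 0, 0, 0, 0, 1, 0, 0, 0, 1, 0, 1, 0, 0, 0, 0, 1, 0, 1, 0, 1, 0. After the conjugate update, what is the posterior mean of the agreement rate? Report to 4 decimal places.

The Beta prior is conjugate to a Binomial/Bernoulli likelihood; the update adds successes to α and failures to β.
Posterior: Beta(α+k, β+n−k) = Beta(8.6+18, 6.0+28) = Beta(26.6, 34.0).
Posterior mean = α/(α+β) = 26.6/60.6 = 0.4389.

0.4389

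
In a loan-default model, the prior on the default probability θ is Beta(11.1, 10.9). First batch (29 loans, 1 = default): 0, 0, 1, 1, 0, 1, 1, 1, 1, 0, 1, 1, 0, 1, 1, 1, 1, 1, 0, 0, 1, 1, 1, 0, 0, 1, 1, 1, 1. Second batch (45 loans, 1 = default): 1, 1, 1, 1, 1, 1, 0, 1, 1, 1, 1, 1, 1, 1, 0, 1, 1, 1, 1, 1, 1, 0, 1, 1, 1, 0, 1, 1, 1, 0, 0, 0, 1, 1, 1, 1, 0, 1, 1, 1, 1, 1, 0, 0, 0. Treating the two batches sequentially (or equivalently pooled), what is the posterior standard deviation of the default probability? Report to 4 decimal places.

0.0474

The Beta prior is conjugate to a Binomial/Bernoulli likelihood; the update adds successes to α and failures to β.
After batch 1: Beta(11.1+20, 10.9+9) = Beta(31.1, 19.9).
After batch 2: Beta(31.1+34, 19.9+11) = Beta(65.1, 30.9).
Var = αβ/((α+β)²(α+β+1)) = 65.1·30.9/(96.0²·97.0) = 0.00225022; SD = √0.00225022 = 0.0474.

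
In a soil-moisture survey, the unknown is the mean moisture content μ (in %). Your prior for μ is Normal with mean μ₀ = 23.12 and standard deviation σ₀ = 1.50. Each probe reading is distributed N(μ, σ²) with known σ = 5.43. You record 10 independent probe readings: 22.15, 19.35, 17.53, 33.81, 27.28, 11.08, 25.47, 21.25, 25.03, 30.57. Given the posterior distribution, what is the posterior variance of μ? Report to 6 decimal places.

For Normal data with known variance σ², a Normal(μ₀, σ₀²) prior on μ is conjugate. Posterior precision = 1/σ₀² + n/σ²; posterior mean is the precision-weighted average of μ₀ and x̄.
σ₀² = 1.50² = 2.25, σ² = 5.43² = 29.4849; σ² + n·σ₀² = 29.4849 + 10·2.25 = 51.9849.
Posterior precision = 1/σ₀² + n/σ² = 1/2.25 + 10/29.4849 = (σ² + n·σ₀²)/(σ₀²σ²) = 51.9849/(2.25·29.4849); posterior variance σₙ² = σ₀²σ²/(σ² + n·σ₀²) = 2.25·29.4849/51.9849 = 1.276160.

1.276160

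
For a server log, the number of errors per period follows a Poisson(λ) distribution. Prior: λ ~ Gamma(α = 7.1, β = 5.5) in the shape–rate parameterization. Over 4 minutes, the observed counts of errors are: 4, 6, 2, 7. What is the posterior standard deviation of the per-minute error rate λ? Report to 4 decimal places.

0.5378

With a Gamma(shape α, rate β) prior, the Poisson likelihood is conjugate: the posterior is Gamma(α + ΣXᵢ, β + n).
Sum of counts S = 19 over n = 4 minutes.
Posterior: Gamma(α+S, β+n) = Gamma(7.1+19, 5.5+4) = Gamma(26.1, 9.5).
SD = √α/β = √26.1/9.5 = 0.5378.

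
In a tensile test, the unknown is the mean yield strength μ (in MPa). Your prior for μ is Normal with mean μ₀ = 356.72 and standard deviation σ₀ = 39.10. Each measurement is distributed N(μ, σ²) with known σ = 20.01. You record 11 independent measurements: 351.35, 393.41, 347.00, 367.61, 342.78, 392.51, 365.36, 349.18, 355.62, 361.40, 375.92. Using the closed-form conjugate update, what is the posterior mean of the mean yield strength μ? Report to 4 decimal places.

363.6655

For Normal data with known variance σ², a Normal(μ₀, σ₀²) prior on μ is conjugate. Posterior precision = 1/σ₀² + n/σ²; posterior mean is the precision-weighted average of μ₀ and x̄.
Σxᵢ = 351.35 + 393.41 + 347.00 + 367.61 + 342.78 + 392.51 + 365.36 + 349.18 + 355.62 + 361.40 + 375.92 = 4002.14, so n·x̄ = 4002.14.
σ₀² = 39.10² = 1528.81, σ² = 20.01² = 400.4001; σ² + n·σ₀² = 400.4001 + 11·1528.81 = 17217.3101.
Posterior mean = (μ₀/σ₀² + n·x̄/σ²)/(1/σ₀² + n/σ²) = (σ²·μ₀ + σ₀²·n·x̄)/(σ² + n·σ₀²) = (400.4001·356.72 + 1528.81·4002.14)/17217.3101 = 6261342.377072/17217.3101 = 363.6655.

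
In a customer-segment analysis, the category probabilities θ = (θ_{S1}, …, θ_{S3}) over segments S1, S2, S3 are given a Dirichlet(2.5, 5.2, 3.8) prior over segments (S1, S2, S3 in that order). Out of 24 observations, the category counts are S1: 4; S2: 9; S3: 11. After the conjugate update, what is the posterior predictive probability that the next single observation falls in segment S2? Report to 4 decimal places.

The Dirichlet prior is conjugate to the Multinomial likelihood: each posterior αⱼ = prior αⱼ + observed count nⱼ.
Posterior concentration: (6.5, 14.2, 14.8), total = 35.5.
P(next = S2 | data) = α_{S2}/Σα = 0.4000.

0.4000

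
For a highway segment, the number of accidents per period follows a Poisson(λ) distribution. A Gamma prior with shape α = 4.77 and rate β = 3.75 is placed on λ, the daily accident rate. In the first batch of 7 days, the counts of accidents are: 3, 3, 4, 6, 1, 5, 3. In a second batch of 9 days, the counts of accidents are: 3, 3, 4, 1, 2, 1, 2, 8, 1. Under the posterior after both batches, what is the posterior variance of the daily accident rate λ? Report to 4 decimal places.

0.1404

With a Gamma(shape α, rate β) prior, the Poisson likelihood is conjugate: the posterior is Gamma(α + ΣXᵢ, β + n).
Batch 1: sum of counts S = 25 over n = 7 days.
After batch 1: Gamma(α+S, β+n) = Gamma(4.77+25, 3.75+7) = Gamma(29.77, 10.75).
Batch 2: sum of counts S = 25 over n = 9 days.
After batch 2: Gamma(α+S, β+n) = Gamma(29.77+25, 10.75+9) = Gamma(54.77, 19.75).
Var = α/β² = 54.77/19.75² = 0.1404.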